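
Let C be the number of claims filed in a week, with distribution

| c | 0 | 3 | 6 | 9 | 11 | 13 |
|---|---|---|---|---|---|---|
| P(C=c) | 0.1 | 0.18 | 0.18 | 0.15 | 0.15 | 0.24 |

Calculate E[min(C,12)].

E[min(C,12)] = Σ min(c,12)·P(C=c)
 = 0·0.1 + 3·0.18 + 6·0.18 + 9·0.15 + 11·0.15 + 12·0.24
 = 0 + 0.54 + 1.08 + 1.35 + 1.65 + 2.88
 = 7.5

7.5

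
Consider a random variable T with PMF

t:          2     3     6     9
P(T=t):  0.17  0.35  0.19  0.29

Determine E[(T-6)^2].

E[(T-6)^2] = Σ (t-6)^2·P(T=t)
 = 16·0.17 + 9·0.35 + 0·0.19 + 9·0.29
 = 2.72 + 3.15 + 0 + 2.61
 = 8.48

8.48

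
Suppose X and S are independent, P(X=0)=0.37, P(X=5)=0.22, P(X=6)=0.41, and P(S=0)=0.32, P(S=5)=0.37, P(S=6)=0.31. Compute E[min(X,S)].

E[min(X,S)] = Σ_x Σ_s min(x,s) · P(X=x)P(S=s)
 = 0·0.1184 + 0·0.1369 + 0·0.1147 + 0·0.0704 + 5·0.0814 + 5·0.0682 + 0·0.1312 + 5·0.1517 + 6·0.1271
 = 0 + 0 + 0 + 0 + 0.407 + 0.341 + 0 + 0.7585 + 0.7626
 = 2.2691

2.2691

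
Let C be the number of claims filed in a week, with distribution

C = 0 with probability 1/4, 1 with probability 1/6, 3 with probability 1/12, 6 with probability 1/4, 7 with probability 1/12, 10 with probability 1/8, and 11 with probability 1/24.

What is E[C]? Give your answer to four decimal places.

4.2083

E[C] = Σ c·P(C=c)
 = 0·1/4 + 1·1/6 + 3·1/12 + 6·1/4 + 7·1/12 + 10·1/8 + 11·1/24
 = 0 + 1/6 + 1/4 + 3/2 + 7/12 + 5/4 + 11/24
 = 101/24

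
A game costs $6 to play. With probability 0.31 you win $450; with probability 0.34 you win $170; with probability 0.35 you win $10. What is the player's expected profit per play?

194.8

E[payout] = 450·0.31 + 170·0.34 + 10·0.35
 = 139.5 + 57.8 + 3.5
 = 200.8
Net = 200.8 - 6 = 194.8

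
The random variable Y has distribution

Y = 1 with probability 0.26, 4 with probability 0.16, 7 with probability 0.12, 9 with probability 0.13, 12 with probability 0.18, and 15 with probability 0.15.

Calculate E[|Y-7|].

E[|Y-7|] = Σ |y-7|·P(Y=y)
 = 6·0.26 + 3·0.16 + 0·0.12 + 2·0.13 + 5·0.18 + 8·0.15
 = 1.56 + 0.48 + 0 + 0.26 + 0.9 + 1.2
 = 4.4

4.4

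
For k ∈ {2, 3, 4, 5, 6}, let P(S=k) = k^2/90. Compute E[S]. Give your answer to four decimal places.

4.8889

E[S] = Σ s·P(S=s)
 = 2·2/45 + 3·1/10 + 4·8/45 + 5·5/18 + 6·2/5
 = 4/45 + 3/10 + 32/45 + 25/18 + 12/5
 = 44/9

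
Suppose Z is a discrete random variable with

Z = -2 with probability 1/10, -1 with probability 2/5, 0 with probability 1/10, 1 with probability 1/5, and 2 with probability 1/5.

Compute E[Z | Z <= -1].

-1.2

P(Z <= -1) = 1/10 + 2/5 = 1/2.
E[Z | Z <= -1] = [(-2)·1/10 + (-1)·2/5] / (1/2)
 = -3/5 / (1/2)
 = -6/5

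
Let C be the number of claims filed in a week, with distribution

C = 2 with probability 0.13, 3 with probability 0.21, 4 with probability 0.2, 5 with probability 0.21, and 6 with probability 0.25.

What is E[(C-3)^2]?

3.42

E[(C-3)^2] = Σ (c-3)^2·P(C=c)
 = 1·0.13 + 0·0.21 + 1·0.2 + 4·0.21 + 9·0.25
 = 0.13 + 0 + 0.2 + 0.84 + 2.25
 = 3.42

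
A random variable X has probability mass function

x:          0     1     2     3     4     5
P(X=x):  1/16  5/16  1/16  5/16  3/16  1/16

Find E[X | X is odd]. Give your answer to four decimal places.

2.2727

P(X is odd) = 5/16 + 5/16 + 1/16 = 11/16.
E[X | X is odd] = [1·5/16 + 3·5/16 + 5·1/16] / (11/16)
 = 25/16 / (11/16)
 = 25/11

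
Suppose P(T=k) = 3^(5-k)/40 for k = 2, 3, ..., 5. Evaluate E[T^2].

E[T^2] = Σ t^2·P(T=t)
 = 4·27/40 + 9·9/40 + 16·3/40 + 25·1/40
 = 27/10 + 81/40 + 6/5 + 5/8
 = 131/20

6.55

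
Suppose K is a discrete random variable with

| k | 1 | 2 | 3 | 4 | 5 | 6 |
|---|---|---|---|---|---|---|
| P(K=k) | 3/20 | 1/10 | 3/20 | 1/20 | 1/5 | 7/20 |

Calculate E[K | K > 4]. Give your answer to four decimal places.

P(K > 4) = 1/5 + 7/20 = 11/20.
E[K | K > 4] = [5·1/5 + 6·7/20] / (11/20)
 = 31/10 / (11/20)
 = 62/11

5.6364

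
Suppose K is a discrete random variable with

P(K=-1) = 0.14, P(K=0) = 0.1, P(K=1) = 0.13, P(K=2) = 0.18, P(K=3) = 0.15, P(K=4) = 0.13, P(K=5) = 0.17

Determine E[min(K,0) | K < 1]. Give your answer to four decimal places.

P(K < 1) = 0.14 + 0.1 = 0.24.
E[min(K,0) | K < 1] = [(-1)·0.14 + 0·0.1] / 0.24
 = -0.14 / 0.24
 = -7/12

-0.5833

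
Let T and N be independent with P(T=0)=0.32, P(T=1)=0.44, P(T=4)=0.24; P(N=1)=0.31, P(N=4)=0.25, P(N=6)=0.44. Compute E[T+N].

5.35

E[T+N] = Σ_t Σ_n (t+n) · P(T=t)P(N=n)
 = 1·0.0992 + 4·0.08 + 6·0.1408 + 2·0.1364 + 5·0.11 + 7·0.1936 + 5·0.0744 + 8·0.06 + 10·0.1056
 = 0.0992 + 0.32 + 0.8448 + 0.2728 + 0.55 + 1.3552 + 0.372 + 0.48 + 1.056
 = 5.35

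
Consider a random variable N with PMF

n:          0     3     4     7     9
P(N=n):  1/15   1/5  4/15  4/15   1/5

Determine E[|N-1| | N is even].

P(N is even) = 1/15 + 4/15 = 1/3.
E[|N-1| | N is even] = [1·1/15 + 3·4/15] / (1/3)
 = 13/15 / (1/3)
 = 13/5

2.6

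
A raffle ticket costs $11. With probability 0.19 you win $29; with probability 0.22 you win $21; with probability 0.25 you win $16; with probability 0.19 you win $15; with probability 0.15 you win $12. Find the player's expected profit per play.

E[payout] = 29·0.19 + 21·0.22 + 16·0.25 + 15·0.19 + 12·0.15
 = 5.51 + 4.62 + 4 + 2.85 + 1.8
 = 18.78
Net = 18.78 - 11 = 7.78

7.78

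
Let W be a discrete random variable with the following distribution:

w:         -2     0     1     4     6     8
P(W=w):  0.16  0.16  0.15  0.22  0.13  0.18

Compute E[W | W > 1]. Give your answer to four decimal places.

5.8491

P(W > 1) = 0.22 + 0.13 + 0.18 = 0.53.
E[W | W > 1] = [4·0.22 + 6·0.13 + 8·0.18] / 0.53
 = 3.1 / 0.53
 = 310/53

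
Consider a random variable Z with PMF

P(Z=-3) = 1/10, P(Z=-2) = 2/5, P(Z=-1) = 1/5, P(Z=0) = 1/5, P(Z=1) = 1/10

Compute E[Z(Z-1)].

4

E[Z(Z-1)] = Σ z(z-1)·P(Z=z)
 = 12·1/10 + 6·2/5 + 2·1/5 + 0·1/5 + 0·1/10
 = 6/5 + 12/5 + 2/5 + 0 + 0
 = 4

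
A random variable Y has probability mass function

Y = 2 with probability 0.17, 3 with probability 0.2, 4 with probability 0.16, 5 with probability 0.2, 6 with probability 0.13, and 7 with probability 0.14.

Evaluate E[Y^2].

21.58

E[Y^2] = Σ y^2·P(Y=y)
 = 4·0.17 + 9·0.2 + 16·0.16 + 25·0.2 + 36·0.13 + 49·0.14
 = 0.68 + 1.8 + 2.56 + 5 + 4.68 + 6.86
 = 21.58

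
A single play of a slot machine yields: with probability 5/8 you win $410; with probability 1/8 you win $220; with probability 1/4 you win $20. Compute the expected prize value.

288.75

E[payout] = 410·5/8 + 220·1/8 + 20·1/4
 = 1025/4 + 55/2 + 5
 = 1155/4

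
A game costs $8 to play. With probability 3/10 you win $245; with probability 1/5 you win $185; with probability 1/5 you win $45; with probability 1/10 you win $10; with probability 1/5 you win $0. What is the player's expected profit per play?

E[payout] = 245·3/10 + 185·1/5 + 45·1/5 + 10·1/10 + 0·1/5
 = 147/2 + 37 + 9 + 1 + 0
 = 241/2
Net = 241/2 - 8 = 225/2

112.5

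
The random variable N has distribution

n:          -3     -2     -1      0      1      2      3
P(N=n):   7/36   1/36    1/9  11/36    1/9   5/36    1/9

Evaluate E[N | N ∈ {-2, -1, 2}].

P(N ∈ {-2, -1, 2}) = 1/36 + 1/9 + 5/36 = 5/18.
E[N | N ∈ {-2, -1, 2}] = [(-2)·1/36 + (-1)·1/9 + 2·5/36] / (5/18)
 = 1/9 / (5/18)
 = 2/5

0.4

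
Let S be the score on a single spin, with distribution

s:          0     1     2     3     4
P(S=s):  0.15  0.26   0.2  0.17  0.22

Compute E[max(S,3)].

3.22

E[max(S,3)] = Σ max(s,3)·P(S=s)
 = 3·0.15 + 3·0.26 + 3·0.2 + 3·0.17 + 4·0.22
 = 0.45 + 0.78 + 0.6 + 0.51 + 0.88
 = 3.22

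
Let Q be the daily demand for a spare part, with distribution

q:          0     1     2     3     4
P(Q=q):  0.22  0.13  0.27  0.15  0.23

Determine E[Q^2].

E[Q^2] = Σ q^2·P(Q=q)
 = 0·0.22 + 1·0.13 + 4·0.27 + 9·0.15 + 16·0.23
 = 0 + 0.13 + 1.08 + 1.35 + 3.68
 = 6.24

6.24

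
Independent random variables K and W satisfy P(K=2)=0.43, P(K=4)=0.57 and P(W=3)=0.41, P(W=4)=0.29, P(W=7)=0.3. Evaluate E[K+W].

7.63

E[K+W] = Σ_k Σ_w (k+w) · P(K=k)P(W=w)
 = 5·0.1763 + 6·0.1247 + 9·0.129 + 7·0.2337 + 8·0.1653 + 11·0.171
 = 0.8815 + 0.7482 + 1.161 + 1.6359 + 1.3224 + 1.881
 = 7.63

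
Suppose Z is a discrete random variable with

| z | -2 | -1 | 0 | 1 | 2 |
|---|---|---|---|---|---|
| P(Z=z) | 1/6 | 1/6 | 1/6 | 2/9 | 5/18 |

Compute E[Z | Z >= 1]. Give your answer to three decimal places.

P(Z >= 1) = 2/9 + 5/18 = 1/2.
E[Z | Z >= 1] = [1·2/9 + 2·5/18] / (1/2)
 = 7/9 / (1/2)
 = 14/9

1.556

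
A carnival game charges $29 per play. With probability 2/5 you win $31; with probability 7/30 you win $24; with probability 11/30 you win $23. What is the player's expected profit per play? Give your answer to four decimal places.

-2.5667

E[payout] = 31·2/5 + 24·7/30 + 23·11/30
 = 62/5 + 28/5 + 253/30
 = 793/30
Net = 793/30 - 29 = -77/30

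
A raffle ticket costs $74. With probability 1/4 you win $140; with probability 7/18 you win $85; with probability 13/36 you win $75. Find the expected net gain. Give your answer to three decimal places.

21.139

E[payout] = 140·1/4 + 85·7/18 + 75·13/36
 = 35 + 595/18 + 325/12
 = 3425/36
Net = 3425/36 - 74 = 761/36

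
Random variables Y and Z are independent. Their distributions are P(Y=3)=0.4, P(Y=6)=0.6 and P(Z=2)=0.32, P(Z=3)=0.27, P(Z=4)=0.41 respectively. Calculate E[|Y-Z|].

E[|Y-Z|] = Σ_y Σ_z |y-z| · P(Y=y)P(Z=z)
 = 1·0.128 + 0·0.108 + 1·0.164 + 4·0.192 + 3·0.162 + 2·0.246
 = 0.128 + 0 + 0.164 + 0.768 + 0.486 + 0.492
 = 2.038

2.038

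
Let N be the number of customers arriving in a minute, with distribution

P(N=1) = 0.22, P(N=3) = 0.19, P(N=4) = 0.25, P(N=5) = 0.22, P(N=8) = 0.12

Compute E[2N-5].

2.7

E[2N-5] = Σ (2n-5)·P(N=n)
 = (-3)·0.22 + 1·0.19 + 3·0.25 + 5·0.22 + 11·0.12
 = (-0.66) + 0.19 + 0.75 + 1.1 + 1.32
 = 2.7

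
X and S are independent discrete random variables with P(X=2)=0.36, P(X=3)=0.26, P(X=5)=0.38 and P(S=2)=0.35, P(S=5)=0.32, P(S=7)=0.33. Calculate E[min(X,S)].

2.91

E[min(X,S)] = Σ_x Σ_s min(x,s) · P(X=x)P(S=s)
 = 2·0.126 + 2·0.1152 + 2·0.1188 + 2·0.091 + 3·0.0832 + 3·0.0858 + 2·0.133 + 5·0.1216 + 5·0.1254
 = 0.252 + 0.2304 + 0.2376 + 0.182 + 0.2496 + 0.2574 + 0.266 + 0.608 + 0.627
 = 2.91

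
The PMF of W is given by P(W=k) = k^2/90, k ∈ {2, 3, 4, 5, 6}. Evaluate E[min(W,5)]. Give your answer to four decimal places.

E[min(W,5)] = Σ min(w,5)·P(W=w)
 = 2·2/45 + 3·1/10 + 4·8/45 + 5·5/18 + 5·2/5
 = 4/45 + 3/10 + 32/45 + 25/18 + 2
 = 202/45

4.4889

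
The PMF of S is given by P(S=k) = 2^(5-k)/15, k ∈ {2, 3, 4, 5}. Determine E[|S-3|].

E[|S-3|] = Σ |s-3|·P(S=s)
 = 1·8/15 + 0·4/15 + 1·2/15 + 2·1/15
 = 8/15 + 0 + 2/15 + 2/15
 = 4/5

0.8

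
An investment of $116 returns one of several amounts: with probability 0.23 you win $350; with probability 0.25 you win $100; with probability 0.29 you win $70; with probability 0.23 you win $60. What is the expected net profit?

23.6

E[payout] = 350·0.23 + 100·0.25 + 70·0.29 + 60·0.23
 = 80.5 + 25 + 20.3 + 13.8
 = 139.6
Net = 139.6 - 116 = 23.6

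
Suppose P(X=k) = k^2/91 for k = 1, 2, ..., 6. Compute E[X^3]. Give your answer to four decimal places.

134.0769

E[X^3] = Σ x^3·P(X=x)
 = 1·1/91 + 8·4/91 + 27·9/91 + 64·16/91 + 125·25/91 + 216·36/91
 = 1/91 + 32/91 + 243/91 + 1024/91 + 3125/91 + 7776/91
 = 1743/13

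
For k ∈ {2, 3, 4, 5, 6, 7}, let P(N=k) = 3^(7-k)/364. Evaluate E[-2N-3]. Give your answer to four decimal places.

E[-2N-3] = Σ (-2n-3)·P(N=n)
 = (-7)·243/364 + (-9)·81/364 + (-11)·27/364 + (-13)·9/364 + (-15)·3/364 + (-17)·1/364
 = (-243/52) + (-729/364) + (-297/364) + (-9/28) + (-45/364) + (-17/364)
 = -1453/182

-7.9835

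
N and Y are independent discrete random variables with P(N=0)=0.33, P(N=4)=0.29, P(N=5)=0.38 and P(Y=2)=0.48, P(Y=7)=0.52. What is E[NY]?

14.076

E[NY] = Σ_n Σ_y ny · P(N=n)P(Y=y)
 = 0·0.1584 + 0·0.1716 + 8·0.1392 + 28·0.1508 + 10·0.1824 + 35·0.1976
 = 0 + 0 + 1.1136 + 4.2224 + 1.824 + 6.916
 = 14.076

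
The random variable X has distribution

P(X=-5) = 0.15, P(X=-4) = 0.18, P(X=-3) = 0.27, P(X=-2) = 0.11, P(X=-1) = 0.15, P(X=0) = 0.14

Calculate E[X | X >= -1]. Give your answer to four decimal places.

-0.5172

P(X >= -1) = 0.15 + 0.14 = 0.29.
E[X | X >= -1] = [(-1)·0.15 + 0·0.14] / 0.29
 = -0.15 / 0.29
 = -15/29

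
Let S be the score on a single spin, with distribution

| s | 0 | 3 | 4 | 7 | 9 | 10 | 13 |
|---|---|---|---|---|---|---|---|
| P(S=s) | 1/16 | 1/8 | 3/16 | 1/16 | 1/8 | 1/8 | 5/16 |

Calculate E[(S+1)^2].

E[(S+1)^2] = Σ (s+1)^2·P(S=s)
 = 1·1/16 + 16·1/8 + 25·3/16 + 64·1/16 + 100·1/8 + 121·1/8 + 196·5/16
 = 1/16 + 2 + 75/16 + 4 + 25/2 + 121/8 + 245/4
 = 797/8

99.625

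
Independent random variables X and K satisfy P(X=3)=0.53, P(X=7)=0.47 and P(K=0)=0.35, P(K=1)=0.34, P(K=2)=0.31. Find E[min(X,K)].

E[min(X,K)] = Σ_x Σ_k min(x,k) · P(X=x)P(K=k)
 = 0·0.1855 + 1·0.1802 + 2·0.1643 + 0·0.1645 + 1·0.1598 + 2·0.1457
 = 0 + 0.1802 + 0.3286 + 0 + 0.1598 + 0.2914
 = 0.96

0.96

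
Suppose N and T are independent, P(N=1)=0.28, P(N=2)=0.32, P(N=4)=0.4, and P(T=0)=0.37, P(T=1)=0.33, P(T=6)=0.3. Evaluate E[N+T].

4.65

E[N+T] = Σ_n Σ_t (n+t) · P(N=n)P(T=t)
 = 1·0.1036 + 2·0.0924 + 7·0.084 + 2·0.1184 + 3·0.1056 + 8·0.096 + 4·0.148 + 5·0.132 + 10·0.12
 = 0.1036 + 0.1848 + 0.588 + 0.2368 + 0.3168 + 0.768 + 0.592 + 0.66 + 1.2
 = 4.65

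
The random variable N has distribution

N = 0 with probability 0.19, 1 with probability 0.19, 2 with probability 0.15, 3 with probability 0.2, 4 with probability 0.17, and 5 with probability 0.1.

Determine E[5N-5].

6.35

E[5N-5] = Σ (5n-5)·P(N=n)
 = (-5)·0.19 + 0·0.19 + 5·0.15 + 10·0.2 + 15·0.17 + 20·0.1
 = (-0.95) + 0 + 0.75 + 2 + 2.55 + 2
 = 6.35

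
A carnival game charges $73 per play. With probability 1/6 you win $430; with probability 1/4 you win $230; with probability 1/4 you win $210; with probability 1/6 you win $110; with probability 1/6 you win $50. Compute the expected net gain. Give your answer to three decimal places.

135.333

E[payout] = 430·1/6 + 230·1/4 + 210·1/4 + 110·1/6 + 50·1/6
 = 215/3 + 115/2 + 105/2 + 55/3 + 25/3
 = 625/3
Net = 625/3 - 73 = 406/3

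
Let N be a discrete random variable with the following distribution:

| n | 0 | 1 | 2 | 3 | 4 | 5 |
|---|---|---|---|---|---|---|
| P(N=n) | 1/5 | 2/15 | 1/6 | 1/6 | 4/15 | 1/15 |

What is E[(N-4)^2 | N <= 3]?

7.85

P(N <= 3) = 1/5 + 2/15 + 1/6 + 1/6 = 2/3.
E[(N-4)^2 | N <= 3] = [16·1/5 + 9·2/15 + 4·1/6 + 1·1/6] / (2/3)
 = 157/30 / (2/3)
 = 157/20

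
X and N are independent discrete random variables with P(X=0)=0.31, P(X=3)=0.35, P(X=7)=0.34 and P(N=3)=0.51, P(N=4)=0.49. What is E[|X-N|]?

2.4468

E[|X-N|] = Σ_x Σ_n |x-n| · P(X=x)P(N=n)
 = 3·0.1581 + 4·0.1519 + 0·0.1785 + 1·0.1715 + 4·0.1734 + 3·0.1666
 = 0.4743 + 0.6076 + 0 + 0.1715 + 0.6936 + 0.4998
 = 2.4468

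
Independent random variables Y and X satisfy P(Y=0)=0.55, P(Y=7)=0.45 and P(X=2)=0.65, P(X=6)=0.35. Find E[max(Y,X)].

E[max(Y,X)] = Σ_y Σ_x max(y,x) · P(Y=y)P(X=x)
 = 2·0.3575 + 6·0.1925 + 7·0.2925 + 7·0.1575
 = 0.715 + 1.155 + 2.0475 + 1.1025
 = 5.02

5.02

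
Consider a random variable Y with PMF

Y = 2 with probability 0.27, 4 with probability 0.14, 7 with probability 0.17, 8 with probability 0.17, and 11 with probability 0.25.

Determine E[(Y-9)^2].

18.58

E[(Y-9)^2] = Σ (y-9)^2·P(Y=y)
 = 49·0.27 + 25·0.14 + 4·0.17 + 1·0.17 + 4·0.25
 = 13.23 + 3.5 + 0.68 + 0.17 + 1
 = 18.58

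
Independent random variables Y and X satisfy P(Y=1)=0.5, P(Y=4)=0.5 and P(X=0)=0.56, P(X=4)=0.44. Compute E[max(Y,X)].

E[max(Y,X)] = Σ_y Σ_x max(y,x) · P(Y=y)P(X=x)
 = 1·0.28 + 4·0.22 + 4·0.28 + 4·0.22
 = 0.28 + 0.88 + 1.12 + 0.88
 = 3.16

3.16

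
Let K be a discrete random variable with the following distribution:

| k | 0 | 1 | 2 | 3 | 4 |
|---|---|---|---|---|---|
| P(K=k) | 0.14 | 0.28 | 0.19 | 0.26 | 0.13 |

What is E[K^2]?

E[K^2] = Σ k^2·P(K=k)
 = 0·0.14 + 1·0.28 + 4·0.19 + 9·0.26 + 16·0.13
 = 0 + 0.28 + 0.76 + 2.34 + 2.08
 = 5.46

5.46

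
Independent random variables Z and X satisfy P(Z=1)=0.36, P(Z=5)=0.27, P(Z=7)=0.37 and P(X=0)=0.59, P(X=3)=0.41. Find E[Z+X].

E[Z+X] = Σ_z Σ_x (z+x) · P(Z=z)P(X=x)
 = 1·0.2124 + 4·0.1476 + 5·0.1593 + 8·0.1107 + 7·0.2183 + 10·0.1517
 = 0.2124 + 0.5904 + 0.7965 + 0.8856 + 1.5281 + 1.517
 = 5.53

5.53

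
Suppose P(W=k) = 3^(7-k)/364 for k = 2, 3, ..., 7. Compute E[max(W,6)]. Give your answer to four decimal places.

E[max(W,6)] = Σ max(w,6)·P(W=w)
 = 6·243/364 + 6·81/364 + 6·27/364 + 6·9/364 + 6·3/364 + 7·1/364
 = 729/182 + 243/182 + 81/182 + 27/182 + 9/182 + 1/52
 = 2185/364

6.0027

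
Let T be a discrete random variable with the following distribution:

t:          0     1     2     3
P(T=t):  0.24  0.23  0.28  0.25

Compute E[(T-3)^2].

3.36

E[(T-3)^2] = Σ (t-3)^2·P(T=t)
 = 9·0.24 + 4·0.23 + 1·0.28 + 0·0.25
 = 2.16 + 0.92 + 0.28 + 0
 = 3.36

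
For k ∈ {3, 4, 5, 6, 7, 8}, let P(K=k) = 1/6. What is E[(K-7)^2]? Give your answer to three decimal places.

5.167

E[(K-7)^2] = Σ (k-7)^2·P(K=k)
 = 16·1/6 + 9·1/6 + 4·1/6 + 1·1/6 + 0·1/6 + 1·1/6
 = 8/3 + 3/2 + 2/3 + 1/6 + 0 + 1/6
 = 31/6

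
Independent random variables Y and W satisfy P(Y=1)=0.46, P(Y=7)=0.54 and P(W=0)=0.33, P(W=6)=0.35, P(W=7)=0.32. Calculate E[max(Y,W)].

5.9282

E[max(Y,W)] = Σ_y Σ_w max(y,w) · P(Y=y)P(W=w)
 = 1·0.1518 + 6·0.161 + 7·0.1472 + 7·0.1782 + 7·0.189 + 7·0.1728
 = 0.1518 + 0.966 + 1.0304 + 1.2474 + 1.323 + 1.2096
 = 5.9282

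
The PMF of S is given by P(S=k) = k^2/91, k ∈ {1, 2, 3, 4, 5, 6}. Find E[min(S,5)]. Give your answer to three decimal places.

E[min(S,5)] = Σ min(s,5)·P(S=s)
 = 1·1/91 + 2·4/91 + 3·9/91 + 4·16/91 + 5·25/91 + 5·36/91
 = 1/91 + 8/91 + 27/91 + 64/91 + 125/91 + 180/91
 = 405/91

4.451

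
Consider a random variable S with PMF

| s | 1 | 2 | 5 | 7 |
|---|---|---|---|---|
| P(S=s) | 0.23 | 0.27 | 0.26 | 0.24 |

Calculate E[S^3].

E[S^3] = Σ s^3·P(S=s)
 = 1·0.23 + 8·0.27 + 125·0.26 + 343·0.24
 = 0.23 + 2.16 + 32.5 + 82.32
 = 117.21

117.21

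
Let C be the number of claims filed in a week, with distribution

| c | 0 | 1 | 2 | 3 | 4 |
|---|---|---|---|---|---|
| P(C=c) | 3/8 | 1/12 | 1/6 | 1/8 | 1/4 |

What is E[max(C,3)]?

E[max(C,3)] = Σ max(c,3)·P(C=c)
 = 3·3/8 + 3·1/12 + 3·1/6 + 3·1/8 + 4·1/4
 = 9/8 + 1/4 + 1/2 + 3/8 + 1
 = 13/4

3.25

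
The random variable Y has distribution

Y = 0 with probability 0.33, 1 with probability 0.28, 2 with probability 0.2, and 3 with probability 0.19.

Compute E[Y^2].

2.79

E[Y^2] = Σ y^2·P(Y=y)
 = 0·0.33 + 1·0.28 + 4·0.2 + 9·0.19
 = 0 + 0.28 + 0.8 + 1.71
 = 2.79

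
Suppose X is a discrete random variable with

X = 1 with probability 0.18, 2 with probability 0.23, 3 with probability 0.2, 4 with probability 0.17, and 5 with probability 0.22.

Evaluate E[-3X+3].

E[-3X+3] = Σ (-3x+3)·P(X=x)
 = 0·0.18 + (-3)·0.23 + (-6)·0.2 + (-9)·0.17 + (-12)·0.22
 = 0 + (-0.69) + (-1.2) + (-1.53) + (-2.64)
 = -6.06

-6.06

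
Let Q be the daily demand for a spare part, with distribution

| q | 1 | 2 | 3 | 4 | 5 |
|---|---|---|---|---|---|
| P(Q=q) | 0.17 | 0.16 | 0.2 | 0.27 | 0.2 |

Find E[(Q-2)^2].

E[(Q-2)^2] = Σ (q-2)^2·P(Q=q)
 = 1·0.17 + 0·0.16 + 1·0.2 + 4·0.27 + 9·0.2
 = 0.17 + 0 + 0.2 + 1.08 + 1.8
 = 3.25

3.25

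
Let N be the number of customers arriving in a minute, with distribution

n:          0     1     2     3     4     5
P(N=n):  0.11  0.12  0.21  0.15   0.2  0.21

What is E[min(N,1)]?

0.89

E[min(N,1)] = Σ min(n,1)·P(N=n)
 = 0·0.11 + 1·0.12 + 1·0.21 + 1·0.15 + 1·0.2 + 1·0.21
 = 0 + 0.12 + 0.21 + 0.15 + 0.2 + 0.21
 = 0.89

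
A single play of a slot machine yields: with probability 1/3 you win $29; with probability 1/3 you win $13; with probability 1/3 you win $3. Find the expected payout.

E[payout] = 29·1/3 + 13·1/3 + 3·1/3
 = 29/3 + 13/3 + 1
 = 15

15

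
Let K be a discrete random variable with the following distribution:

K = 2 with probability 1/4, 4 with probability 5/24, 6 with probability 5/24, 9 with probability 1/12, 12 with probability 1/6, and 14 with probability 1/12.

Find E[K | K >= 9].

P(K >= 9) = 1/12 + 1/6 + 1/12 = 1/3.
E[K | K >= 9] = [9·1/12 + 12·1/6 + 14·1/12] / (1/3)
 = 47/12 / (1/3)
 = 47/4

11.75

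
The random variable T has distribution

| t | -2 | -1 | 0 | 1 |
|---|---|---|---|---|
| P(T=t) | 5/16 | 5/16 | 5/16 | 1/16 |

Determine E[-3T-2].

E[-3T-2] = Σ (-3t-2)·P(T=t)
 = 4·5/16 + 1·5/16 + (-2)·5/16 + (-5)·1/16
 = 5/4 + 5/16 + (-5/8) + (-5/16)
 = 5/8

0.625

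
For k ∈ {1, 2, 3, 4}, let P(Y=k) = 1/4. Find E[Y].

2.5

E[Y] = Σ y·P(Y=y)
 = 1·1/4 + 2·1/4 + 3·1/4 + 4·1/4
 = 1/4 + 1/2 + 3/4 + 1
 = 5/2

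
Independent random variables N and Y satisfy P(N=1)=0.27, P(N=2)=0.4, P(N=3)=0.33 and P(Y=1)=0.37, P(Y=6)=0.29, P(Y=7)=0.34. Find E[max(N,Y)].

4.8822

E[max(N,Y)] = Σ_n Σ_y max(n,y) · P(N=n)P(Y=y)
 = 1·0.0999 + 6·0.0783 + 7·0.0918 + 2·0.148 + 6·0.116 + 7·0.136 + 3·0.1221 + 6·0.0957 + 7·0.1122
 = 0.0999 + 0.4698 + 0.6426 + 0.296 + 0.696 + 0.952 + 0.3663 + 0.5742 + 0.7854
 = 4.8822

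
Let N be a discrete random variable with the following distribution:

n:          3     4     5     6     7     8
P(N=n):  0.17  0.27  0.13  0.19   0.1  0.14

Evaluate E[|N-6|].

1.56

E[|N-6|] = Σ |n-6|·P(N=n)
 = 3·0.17 + 2·0.27 + 1·0.13 + 0·0.19 + 1·0.1 + 2·0.14
 = 0.51 + 0.54 + 0.13 + 0 + 0.1 + 0.28
 = 1.56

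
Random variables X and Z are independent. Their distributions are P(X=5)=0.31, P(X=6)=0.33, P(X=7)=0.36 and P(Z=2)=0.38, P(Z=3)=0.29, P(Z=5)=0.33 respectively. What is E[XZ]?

19.844

E[XZ] = Σ_x Σ_z xz · P(X=x)P(Z=z)
 = 10·0.1178 + 15·0.0899 + 25·0.1023 + 12·0.1254 + 18·0.0957 + 30·0.1089 + 14·0.1368 + 21·0.1044 + 35·0.1188
 = 1.178 + 1.3485 + 2.5575 + 1.5048 + 1.7226 + 3.267 + 1.9152 + 2.1924 + 4.158
 = 19.844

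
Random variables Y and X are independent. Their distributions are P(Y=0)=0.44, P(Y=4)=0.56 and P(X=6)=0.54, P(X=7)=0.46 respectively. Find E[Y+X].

8.7

E[Y+X] = Σ_y Σ_x (y+x) · P(Y=y)P(X=x)
 = 6·0.2376 + 7·0.2024 + 10·0.3024 + 11·0.2576
 = 1.4256 + 1.4168 + 3.024 + 2.8336
 = 8.7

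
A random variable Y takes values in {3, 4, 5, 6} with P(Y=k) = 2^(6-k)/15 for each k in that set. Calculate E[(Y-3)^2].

E[(Y-3)^2] = Σ (y-3)^2·P(Y=y)
 = 0·8/15 + 1·4/15 + 4·2/15 + 9·1/15
 = 0 + 4/15 + 8/15 + 3/5
 = 7/5

1.4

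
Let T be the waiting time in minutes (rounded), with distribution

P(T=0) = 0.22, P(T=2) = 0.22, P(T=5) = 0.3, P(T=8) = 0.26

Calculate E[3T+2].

14.06

E[3T+2] = Σ (3t+2)·P(T=t)
 = 2·0.22 + 8·0.22 + 17·0.3 + 26·0.26
 = 0.44 + 1.76 + 5.1 + 6.76
 = 14.06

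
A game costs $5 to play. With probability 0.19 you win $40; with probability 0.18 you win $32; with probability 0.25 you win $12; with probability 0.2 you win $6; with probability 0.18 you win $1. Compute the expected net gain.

12.74

E[payout] = 40·0.19 + 32·0.18 + 12·0.25 + 6·0.2 + 1·0.18
 = 7.6 + 5.76 + 3 + 1.2 + 0.18
 = 17.74
Net = 17.74 - 5 = 12.74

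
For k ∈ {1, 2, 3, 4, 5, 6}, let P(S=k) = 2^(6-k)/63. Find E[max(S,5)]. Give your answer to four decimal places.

E[max(S,5)] = Σ max(s,5)·P(S=s)
 = 5·32/63 + 5·16/63 + 5·8/63 + 5·4/63 + 5·2/63 + 6·1/63
 = 160/63 + 80/63 + 40/63 + 20/63 + 10/63 + 2/21
 = 316/63

5.0159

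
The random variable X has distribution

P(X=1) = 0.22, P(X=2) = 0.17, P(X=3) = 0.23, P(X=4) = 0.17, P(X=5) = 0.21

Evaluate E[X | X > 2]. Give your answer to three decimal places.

P(X > 2) = 0.23 + 0.17 + 0.21 = 0.61.
E[X | X > 2] = [3·0.23 + 4·0.17 + 5·0.21] / 0.61
 = 2.42 / 0.61
 = 242/61

3.967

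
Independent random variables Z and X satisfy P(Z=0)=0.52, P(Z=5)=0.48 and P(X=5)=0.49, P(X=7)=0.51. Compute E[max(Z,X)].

6.02

E[max(Z,X)] = Σ_z Σ_x max(z,x) · P(Z=z)P(X=x)
 = 5·0.2548 + 7·0.2652 + 5·0.2352 + 7·0.2448
 = 1.274 + 1.8564 + 1.176 + 1.7136
 = 6.02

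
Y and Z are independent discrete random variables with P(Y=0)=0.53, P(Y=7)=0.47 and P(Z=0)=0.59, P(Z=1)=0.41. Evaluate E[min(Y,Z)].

0.1927

E[min(Y,Z)] = Σ_y Σ_z min(y,z) · P(Y=y)P(Z=z)
 = 0·0.3127 + 0·0.2173 + 0·0.2773 + 1·0.1927
 = 0 + 0 + 0 + 0.1927
 = 0.1927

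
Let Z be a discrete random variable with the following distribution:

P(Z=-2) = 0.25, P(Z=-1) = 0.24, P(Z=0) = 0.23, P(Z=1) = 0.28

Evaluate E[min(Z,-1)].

-1.25

E[min(Z,-1)] = Σ min(z,-1)·P(Z=z)
 = (-2)·0.25 + (-1)·0.24 + (-1)·0.23 + (-1)·0.28
 = (-0.5) + (-0.24) + (-0.23) + (-0.28)
 = -1.25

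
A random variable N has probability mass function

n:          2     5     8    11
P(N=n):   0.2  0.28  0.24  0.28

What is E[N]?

E[N] = Σ n·P(N=n)
 = 2·0.2 + 5·0.28 + 8·0.24 + 11·0.28
 = 0.4 + 1.4 + 1.92 + 3.08
 = 6.8

6.8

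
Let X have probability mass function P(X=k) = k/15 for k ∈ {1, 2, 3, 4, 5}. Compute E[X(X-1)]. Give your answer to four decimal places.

E[X(X-1)] = Σ x(x-1)·P(X=x)
 = 0·1/15 + 2·2/15 + 6·1/5 + 12·4/15 + 20·1/3
 = 0 + 4/15 + 6/5 + 16/5 + 20/3
 = 34/3

11.3333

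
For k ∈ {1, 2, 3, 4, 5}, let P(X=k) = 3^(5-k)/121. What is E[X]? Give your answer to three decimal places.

1.479

E[X] = Σ x·P(X=x)
 = 1·81/121 + 2·27/121 + 3·9/121 + 4·3/121 + 5·1/121
 = 81/121 + 54/121 + 27/121 + 12/121 + 5/121
 = 179/121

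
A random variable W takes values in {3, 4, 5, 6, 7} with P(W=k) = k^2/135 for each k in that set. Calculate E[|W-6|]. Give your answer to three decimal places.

E[|W-6|] = Σ |w-6|·P(W=w)
 = 3·1/15 + 2·16/135 + 1·5/27 + 0·4/15 + 1·49/135
 = 1/5 + 32/135 + 5/27 + 0 + 49/135
 = 133/135

0.985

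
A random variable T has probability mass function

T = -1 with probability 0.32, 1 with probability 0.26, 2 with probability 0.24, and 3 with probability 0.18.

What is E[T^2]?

3.16

E[T^2] = Σ t^2·P(T=t)
 = 1·0.32 + 1·0.26 + 4·0.24 + 9·0.18
 = 0.32 + 0.26 + 0.96 + 1.62
 = 3.16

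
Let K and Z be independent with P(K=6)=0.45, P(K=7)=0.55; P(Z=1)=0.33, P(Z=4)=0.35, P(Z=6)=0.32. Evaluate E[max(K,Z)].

6.55

E[max(K,Z)] = Σ_k Σ_z max(k,z) · P(K=k)P(Z=z)
 = 6·0.1485 + 6·0.1575 + 6·0.144 + 7·0.1815 + 7·0.1925 + 7·0.176
 = 0.891 + 0.945 + 0.864 + 1.2705 + 1.3475 + 1.232
 = 6.55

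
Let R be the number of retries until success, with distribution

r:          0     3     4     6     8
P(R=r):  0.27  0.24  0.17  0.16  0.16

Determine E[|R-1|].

E[|R-1|] = Σ |r-1|·P(R=r)
 = 1·0.27 + 2·0.24 + 3·0.17 + 5·0.16 + 7·0.16
 = 0.27 + 0.48 + 0.51 + 0.8 + 1.12
 = 3.18

3.18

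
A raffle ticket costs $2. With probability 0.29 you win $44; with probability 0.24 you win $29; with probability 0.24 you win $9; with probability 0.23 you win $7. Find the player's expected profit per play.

21.49

E[payout] = 44·0.29 + 29·0.24 + 9·0.24 + 7·0.23
 = 12.76 + 6.96 + 2.16 + 1.61
 = 23.49
Net = 23.49 - 2 = 21.49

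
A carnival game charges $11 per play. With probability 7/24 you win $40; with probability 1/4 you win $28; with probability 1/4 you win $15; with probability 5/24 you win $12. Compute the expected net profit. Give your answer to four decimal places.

E[payout] = 40·7/24 + 28·1/4 + 15·1/4 + 12·5/24
 = 35/3 + 7 + 15/4 + 5/2
 = 299/12
Net = 299/12 - 11 = 167/12

13.9167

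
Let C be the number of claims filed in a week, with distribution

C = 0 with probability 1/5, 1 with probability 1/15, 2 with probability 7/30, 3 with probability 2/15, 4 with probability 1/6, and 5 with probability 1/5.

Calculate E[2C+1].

6.2

E[2C+1] = Σ (2c+1)·P(C=c)
 = 1·1/5 + 3·1/15 + 5·7/30 + 7·2/15 + 9·1/6 + 11·1/5
 = 1/5 + 1/5 + 7/6 + 14/15 + 3/2 + 11/5
 = 31/5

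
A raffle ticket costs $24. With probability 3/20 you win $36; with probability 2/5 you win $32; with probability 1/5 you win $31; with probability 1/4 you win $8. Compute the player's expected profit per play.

E[payout] = 36·3/20 + 32·2/5 + 31·1/5 + 8·1/4
 = 27/5 + 64/5 + 31/5 + 2
 = 132/5
Net = 132/5 - 24 = 12/5

2.4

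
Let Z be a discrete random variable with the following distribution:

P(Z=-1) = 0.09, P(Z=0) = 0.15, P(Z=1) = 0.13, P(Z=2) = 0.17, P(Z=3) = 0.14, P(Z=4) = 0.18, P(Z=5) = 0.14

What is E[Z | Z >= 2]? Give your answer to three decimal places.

P(Z >= 2) = 0.17 + 0.14 + 0.18 + 0.14 = 0.63.
E[Z | Z >= 2] = [2·0.17 + 3·0.14 + 4·0.18 + 5·0.14] / 0.63
 = 2.18 / 0.63
 = 218/63

3.460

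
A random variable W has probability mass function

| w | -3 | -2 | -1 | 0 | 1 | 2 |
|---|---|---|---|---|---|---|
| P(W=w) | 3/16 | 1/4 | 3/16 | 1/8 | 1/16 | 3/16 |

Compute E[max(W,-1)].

E[max(W,-1)] = Σ max(w,-1)·P(W=w)
 = (-1)·3/16 + (-1)·1/4 + (-1)·3/16 + 0·1/8 + 1·1/16 + 2·3/16
 = (-3/16) + (-1/4) + (-3/16) + 0 + 1/16 + 3/8
 = -3/16

-0.1875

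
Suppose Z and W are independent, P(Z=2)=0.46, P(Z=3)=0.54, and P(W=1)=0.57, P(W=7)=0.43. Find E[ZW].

E[ZW] = Σ_z Σ_w zw · P(Z=z)P(W=w)
 = 2·0.2622 + 14·0.1978 + 3·0.3078 + 21·0.2322
 = 0.5244 + 2.7692 + 0.9234 + 4.8762
 = 9.0932

9.0932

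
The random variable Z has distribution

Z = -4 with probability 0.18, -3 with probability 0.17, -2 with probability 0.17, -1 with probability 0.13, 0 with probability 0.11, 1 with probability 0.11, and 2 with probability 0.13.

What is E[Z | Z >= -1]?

P(Z >= -1) = 0.13 + 0.11 + 0.11 + 0.13 = 0.48.
E[Z | Z >= -1] = [(-1)·0.13 + 0·0.11 + 1·0.11 + 2·0.13] / 0.48
 = 0.24 / 0.48
 = 1/2

0.5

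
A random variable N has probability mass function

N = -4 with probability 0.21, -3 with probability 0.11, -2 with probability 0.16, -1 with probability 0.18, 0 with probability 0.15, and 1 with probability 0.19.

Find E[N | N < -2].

P(N < -2) = 0.21 + 0.11 = 0.32.
E[N | N < -2] = [(-4)·0.21 + (-3)·0.11] / 0.32
 = -1.17 / 0.32
 = -117/32

-3.65625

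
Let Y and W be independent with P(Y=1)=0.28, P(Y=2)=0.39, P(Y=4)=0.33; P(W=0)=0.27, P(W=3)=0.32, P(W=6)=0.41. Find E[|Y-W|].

2.5364

E[|Y-W|] = Σ_y Σ_w |y-w| · P(Y=y)P(W=w)
 = 1·0.0756 + 2·0.0896 + 5·0.1148 + 2·0.1053 + 1·0.1248 + 4·0.1599 + 4·0.0891 + 1·0.1056 + 2·0.1353
 = 0.0756 + 0.1792 + 0.574 + 0.2106 + 0.1248 + 0.6396 + 0.3564 + 0.1056 + 0.2706
 = 2.5364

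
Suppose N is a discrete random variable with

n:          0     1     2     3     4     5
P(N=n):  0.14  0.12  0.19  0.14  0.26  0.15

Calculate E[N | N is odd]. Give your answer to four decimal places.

3.1463

P(N is odd) = 0.12 + 0.14 + 0.15 = 0.41.
E[N | N is odd] = [1·0.12 + 3·0.14 + 5·0.15] / 0.41
 = 1.29 / 0.41
 = 129/41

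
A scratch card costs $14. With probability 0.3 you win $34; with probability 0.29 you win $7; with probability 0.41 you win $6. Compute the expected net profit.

0.69

E[payout] = 34·0.3 + 7·0.29 + 6·0.41
 = 10.2 + 2.03 + 2.46
 = 14.69
Net = 14.69 - 14 = 0.69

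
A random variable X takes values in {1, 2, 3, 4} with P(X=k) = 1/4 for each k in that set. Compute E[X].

E[X] = Σ x·P(X=x)
 = 1·1/4 + 2·1/4 + 3·1/4 + 4·1/4
 = 1/4 + 1/2 + 3/4 + 1
 = 5/2

2.5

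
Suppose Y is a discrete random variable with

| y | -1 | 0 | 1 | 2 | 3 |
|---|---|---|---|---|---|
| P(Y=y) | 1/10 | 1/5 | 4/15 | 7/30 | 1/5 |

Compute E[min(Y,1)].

E[min(Y,1)] = Σ min(y,1)·P(Y=y)
 = (-1)·1/10 + 0·1/5 + 1·4/15 + 1·7/30 + 1·1/5
 = (-1/10) + 0 + 4/15 + 7/30 + 1/5
 = 3/5

0.6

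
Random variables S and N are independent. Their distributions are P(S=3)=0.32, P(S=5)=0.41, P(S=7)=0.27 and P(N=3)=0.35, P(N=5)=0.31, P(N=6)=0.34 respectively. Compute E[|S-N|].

1.5884

E[|S-N|] = Σ_s Σ_n |s-n| · P(S=s)P(N=n)
 = 0·0.112 + 2·0.0992 + 3·0.1088 + 2·0.1435 + 0·0.1271 + 1·0.1394 + 4·0.0945 + 2·0.0837 + 1·0.0918
 = 0 + 0.1984 + 0.3264 + 0.287 + 0 + 0.1394 + 0.378 + 0.1674 + 0.0918
 = 1.5884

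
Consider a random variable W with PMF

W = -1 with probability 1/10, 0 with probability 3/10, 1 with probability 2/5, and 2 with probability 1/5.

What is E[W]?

E[W] = Σ w·P(W=w)
 = (-1)·1/10 + 0·3/10 + 1·2/5 + 2·1/5
 = (-1/10) + 0 + 2/5 + 2/5
 = 7/10

0.7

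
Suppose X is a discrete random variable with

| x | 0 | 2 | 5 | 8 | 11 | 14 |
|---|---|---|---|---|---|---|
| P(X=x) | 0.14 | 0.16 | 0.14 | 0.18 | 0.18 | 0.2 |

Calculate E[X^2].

E[X^2] = Σ x^2·P(X=x)
 = 0·0.14 + 4·0.16 + 25·0.14 + 64·0.18 + 121·0.18 + 196·0.2
 = 0 + 0.64 + 3.5 + 11.52 + 21.78 + 39.2
 = 76.64

76.64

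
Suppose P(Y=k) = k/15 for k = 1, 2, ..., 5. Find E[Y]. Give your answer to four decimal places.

E[Y] = Σ y·P(Y=y)
 = 1·1/15 + 2·2/15 + 3·1/5 + 4·4/15 + 5·1/3
 = 1/15 + 4/15 + 3/5 + 16/15 + 5/3
 = 11/3

3.6667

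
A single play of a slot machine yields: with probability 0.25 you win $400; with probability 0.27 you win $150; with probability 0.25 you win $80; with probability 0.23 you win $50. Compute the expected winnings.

172

E[payout] = 400·0.25 + 150·0.27 + 80·0.25 + 50·0.23
 = 100 + 40.5 + 20 + 11.5
 = 172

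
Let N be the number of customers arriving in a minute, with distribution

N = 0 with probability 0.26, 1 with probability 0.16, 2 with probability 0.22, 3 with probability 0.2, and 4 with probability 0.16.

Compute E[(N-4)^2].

6.68

E[(N-4)^2] = Σ (n-4)^2·P(N=n)
 = 16·0.26 + 9·0.16 + 4·0.22 + 1·0.2 + 0·0.16
 = 4.16 + 1.44 + 0.88 + 0.2 + 0
 = 6.68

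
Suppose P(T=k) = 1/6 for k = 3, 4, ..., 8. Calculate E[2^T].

E[2^T] = Σ 2^t·P(T=t)
 = 8·1/6 + 16·1/6 + 32·1/6 + 64·1/6 + 128·1/6 + 256·1/6
 = 4/3 + 8/3 + 16/3 + 32/3 + 64/3 + 128/3
 = 84

84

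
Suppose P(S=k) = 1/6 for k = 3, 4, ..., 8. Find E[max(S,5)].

6

E[max(S,5)] = Σ max(s,5)·P(S=s)
 = 5·1/6 + 5·1/6 + 5·1/6 + 6·1/6 + 7·1/6 + 8·1/6
 = 5/6 + 5/6 + 5/6 + 1 + 7/6 + 4/3
 = 6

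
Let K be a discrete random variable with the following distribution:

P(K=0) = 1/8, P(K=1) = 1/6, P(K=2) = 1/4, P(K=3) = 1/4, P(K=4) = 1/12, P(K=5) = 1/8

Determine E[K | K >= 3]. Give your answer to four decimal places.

P(K >= 3) = 1/4 + 1/12 + 1/8 = 11/24.
E[K | K >= 3] = [3·1/4 + 4·1/12 + 5·1/8] / (11/24)
 = 41/24 / (11/24)
 = 41/11

3.7273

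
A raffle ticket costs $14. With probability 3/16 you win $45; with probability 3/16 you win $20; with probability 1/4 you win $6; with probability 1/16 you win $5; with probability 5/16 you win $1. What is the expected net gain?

0.3125

E[payout] = 45·3/16 + 20·3/16 + 6·1/4 + 5·1/16 + 1·5/16
 = 135/16 + 15/4 + 3/2 + 5/16 + 5/16
 = 229/16
Net = 229/16 - 14 = 5/16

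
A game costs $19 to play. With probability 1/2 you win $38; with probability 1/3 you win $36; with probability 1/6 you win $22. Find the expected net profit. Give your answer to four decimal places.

E[payout] = 38·1/2 + 36·1/3 + 22·1/6
 = 19 + 12 + 11/3
 = 104/3
Net = 104/3 - 19 = 47/3

15.6667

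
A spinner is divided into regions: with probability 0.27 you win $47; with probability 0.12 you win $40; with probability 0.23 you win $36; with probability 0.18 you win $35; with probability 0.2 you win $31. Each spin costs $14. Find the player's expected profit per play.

24.27

E[payout] = 47·0.27 + 40·0.12 + 36·0.23 + 35·0.18 + 31·0.2
 = 12.69 + 4.8 + 8.28 + 6.3 + 6.2
 = 38.27
Net = 38.27 - 14 = 24.27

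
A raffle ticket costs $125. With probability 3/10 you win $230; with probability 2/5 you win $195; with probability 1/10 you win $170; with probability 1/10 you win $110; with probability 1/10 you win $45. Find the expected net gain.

E[payout] = 230·3/10 + 195·2/5 + 170·1/10 + 110·1/10 + 45·1/10
 = 69 + 78 + 17 + 11 + 9/2
 = 359/2
Net = 359/2 - 125 = 109/2

54.5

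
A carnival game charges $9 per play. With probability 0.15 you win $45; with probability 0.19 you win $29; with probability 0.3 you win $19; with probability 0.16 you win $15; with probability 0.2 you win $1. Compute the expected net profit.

11.56

E[payout] = 45·0.15 + 29·0.19 + 19·0.3 + 15·0.16 + 1·0.2
 = 6.75 + 5.51 + 5.7 + 2.4 + 0.2
 = 20.56
Net = 20.56 - 9 = 11.56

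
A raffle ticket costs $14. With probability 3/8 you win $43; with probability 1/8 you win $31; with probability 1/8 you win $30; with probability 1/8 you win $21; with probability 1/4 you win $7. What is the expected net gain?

14.125

E[payout] = 43·3/8 + 31·1/8 + 30·1/8 + 21·1/8 + 7·1/4
 = 129/8 + 31/8 + 15/4 + 21/8 + 7/4
 = 225/8
Net = 225/8 - 14 = 113/8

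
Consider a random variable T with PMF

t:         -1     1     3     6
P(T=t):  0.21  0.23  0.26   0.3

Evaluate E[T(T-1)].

10.98

E[T(T-1)] = Σ t(t-1)·P(T=t)
 = 2·0.21 + 0·0.23 + 6·0.26 + 30·0.3
 = 0.42 + 0 + 1.56 + 9
 = 10.98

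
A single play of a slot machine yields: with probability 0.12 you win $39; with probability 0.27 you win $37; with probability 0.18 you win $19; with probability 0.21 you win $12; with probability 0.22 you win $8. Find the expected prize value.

22.37

E[payout] = 39·0.12 + 37·0.27 + 19·0.18 + 12·0.21 + 8·0.22
 = 4.68 + 9.99 + 3.42 + 2.52 + 1.76
 = 22.37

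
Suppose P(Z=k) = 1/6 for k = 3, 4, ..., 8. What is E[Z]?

E[Z] = Σ z·P(Z=z)
 = 3·1/6 + 4·1/6 + 5·1/6 + 6·1/6 + 7·1/6 + 8·1/6
 = 1/2 + 2/3 + 5/6 + 1 + 7/6 + 4/3
 = 11/2

5.5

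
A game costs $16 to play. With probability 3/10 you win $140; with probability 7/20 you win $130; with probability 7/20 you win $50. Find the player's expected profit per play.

E[payout] = 140·3/10 + 130·7/20 + 50·7/20
 = 42 + 91/2 + 35/2
 = 105
Net = 105 - 16 = 89

89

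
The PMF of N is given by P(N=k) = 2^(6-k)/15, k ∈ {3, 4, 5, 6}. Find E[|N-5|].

E[|N-5|] = Σ |n-5|·P(N=n)
 = 2·8/15 + 1·4/15 + 0·2/15 + 1·1/15
 = 16/15 + 4/15 + 0 + 1/15
 = 7/5

1.4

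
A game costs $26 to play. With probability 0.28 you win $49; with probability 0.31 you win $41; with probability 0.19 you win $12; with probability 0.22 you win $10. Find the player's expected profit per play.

E[payout] = 49·0.28 + 41·0.31 + 12·0.19 + 10·0.22
 = 13.72 + 12.71 + 2.28 + 2.2
 = 30.91
Net = 30.91 - 26 = 4.91

4.91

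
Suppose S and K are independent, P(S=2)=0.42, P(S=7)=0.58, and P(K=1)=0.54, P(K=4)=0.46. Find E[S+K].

E[S+K] = Σ_s Σ_k (s+k) · P(S=s)P(K=k)
 = 3·0.2268 + 6·0.1932 + 8·0.3132 + 11·0.2668
 = 0.6804 + 1.1592 + 2.5056 + 2.9348
 = 7.28

7.28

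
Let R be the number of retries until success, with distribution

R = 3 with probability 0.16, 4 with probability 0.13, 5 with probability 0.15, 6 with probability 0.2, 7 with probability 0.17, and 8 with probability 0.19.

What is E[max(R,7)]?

E[max(R,7)] = Σ max(r,7)·P(R=r)
 = 7·0.16 + 7·0.13 + 7·0.15 + 7·0.2 + 7·0.17 + 8·0.19
 = 1.12 + 0.91 + 1.05 + 1.4 + 1.19 + 1.52
 = 7.19

7.19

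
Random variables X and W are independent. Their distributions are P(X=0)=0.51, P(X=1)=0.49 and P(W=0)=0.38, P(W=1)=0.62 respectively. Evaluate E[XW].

E[XW] = Σ_x Σ_w xw · P(X=x)P(W=w)
 = 0·0.1938 + 0·0.3162 + 0·0.1862 + 1·0.3038
 = 0 + 0 + 0 + 0.3038
 = 0.3038

0.3038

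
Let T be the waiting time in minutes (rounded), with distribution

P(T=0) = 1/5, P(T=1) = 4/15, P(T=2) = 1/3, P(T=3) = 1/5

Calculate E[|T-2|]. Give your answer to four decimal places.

E[|T-2|] = Σ |t-2|·P(T=t)
 = 2·1/5 + 1·4/15 + 0·1/3 + 1·1/5
 = 2/5 + 4/15 + 0 + 1/5
 = 13/15

0.8667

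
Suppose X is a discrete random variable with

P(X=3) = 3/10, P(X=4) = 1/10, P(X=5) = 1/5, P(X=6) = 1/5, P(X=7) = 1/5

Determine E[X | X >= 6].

6.5

P(X >= 6) = 1/5 + 1/5 = 2/5.
E[X | X >= 6] = [6·1/5 + 7·1/5] / (2/5)
 = 13/5 / (2/5)
 = 13/2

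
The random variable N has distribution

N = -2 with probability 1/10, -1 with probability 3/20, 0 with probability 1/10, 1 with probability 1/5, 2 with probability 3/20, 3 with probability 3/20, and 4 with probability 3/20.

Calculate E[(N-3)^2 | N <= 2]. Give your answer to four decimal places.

9.6429

P(N <= 2) = 1/10 + 3/20 + 1/10 + 1/5 + 3/20 = 7/10.
E[(N-3)^2 | N <= 2] = [25·1/10 + 16·3/20 + 9·1/10 + 4·1/5 + 1·3/20] / (7/10)
 = 27/4 / (7/10)
 = 135/14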